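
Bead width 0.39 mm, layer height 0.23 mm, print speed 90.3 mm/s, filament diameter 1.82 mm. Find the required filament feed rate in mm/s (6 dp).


Q = 0.39 * 0.23 * 90.3 = 8.09991 mm^3/s
A_fil = pi*(1.82/2)^2 = 2.60155288 mm^2
v_feed = 8.09991 / 2.60155288 = 3.11349 mm/s


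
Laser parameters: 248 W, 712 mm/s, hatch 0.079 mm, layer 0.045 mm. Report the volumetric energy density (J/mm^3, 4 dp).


E = 248 / (712*0.079*0.045) = 97.9788 J/mm^3


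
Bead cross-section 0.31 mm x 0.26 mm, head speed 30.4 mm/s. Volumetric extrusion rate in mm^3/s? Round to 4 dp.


Rate = 0.31 * 0.26 * 30.4 = 2.4502 mm^3/s


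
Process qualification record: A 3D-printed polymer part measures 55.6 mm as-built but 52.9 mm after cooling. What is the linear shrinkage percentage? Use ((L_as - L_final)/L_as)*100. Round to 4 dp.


Shrinkage = ((55.6-52.9)/55.6)*100 = 4.8561 %


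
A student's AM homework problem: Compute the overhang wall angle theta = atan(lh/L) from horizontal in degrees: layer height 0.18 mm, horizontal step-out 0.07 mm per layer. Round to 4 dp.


angle = atan(0.18/0.07) = 68.7495 degrees


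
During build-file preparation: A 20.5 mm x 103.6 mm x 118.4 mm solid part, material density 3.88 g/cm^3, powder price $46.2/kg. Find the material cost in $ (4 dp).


V = 20.5 * 103.6 * 118.4 = 251457.92 mm^3 = 251.45792 cm^3
Mass = 251.45792 * 3.88 / 1000 = 0.97565673 kg
Cost = 0.97565673 * 46.2 = 45.0753 $


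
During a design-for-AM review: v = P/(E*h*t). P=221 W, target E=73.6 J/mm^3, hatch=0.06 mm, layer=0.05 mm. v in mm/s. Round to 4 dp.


v = 221 / (73.6*0.06*0.05) = 1000.9058 mm/s


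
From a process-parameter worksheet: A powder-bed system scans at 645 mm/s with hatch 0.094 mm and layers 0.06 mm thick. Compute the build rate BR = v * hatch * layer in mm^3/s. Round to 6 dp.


Rate = 645 * 0.094 * 0.06 = 3.6378 mm^3/s


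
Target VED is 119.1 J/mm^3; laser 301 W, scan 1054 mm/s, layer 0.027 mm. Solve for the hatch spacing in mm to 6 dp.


h = 301 / (119.1*1054*0.027) = 0.088808 mm


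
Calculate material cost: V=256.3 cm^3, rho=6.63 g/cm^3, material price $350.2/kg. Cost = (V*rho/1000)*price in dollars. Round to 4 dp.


Mass = 256.3*6.63/1000 = 1.699269 kg
Cost = 1.699269 * 350.2 = 595.084 $


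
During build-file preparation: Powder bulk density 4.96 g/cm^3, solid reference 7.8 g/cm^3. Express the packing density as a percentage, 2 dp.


Packing = (4.96/7.8)*100 = 63.59 %


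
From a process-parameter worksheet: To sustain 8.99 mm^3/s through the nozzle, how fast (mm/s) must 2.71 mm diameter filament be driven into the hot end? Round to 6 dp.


A = pi*(2.71/2)^2 = 5.768043
v = 8.99 / 5.768043 = 1.558588 mm/s


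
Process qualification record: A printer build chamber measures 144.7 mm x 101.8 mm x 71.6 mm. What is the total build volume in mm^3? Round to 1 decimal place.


V = 144.7 * 101.8 * 71.6 = 1054700.9 mm^3


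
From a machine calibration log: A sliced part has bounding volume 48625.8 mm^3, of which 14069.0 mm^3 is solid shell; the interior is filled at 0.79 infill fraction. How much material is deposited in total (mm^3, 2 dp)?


V_infill = (48625.8 - 14069.0) * 0.79 = 27299.87
V_total = 14069.0 + 27299.87 = 41368.87 mm^3


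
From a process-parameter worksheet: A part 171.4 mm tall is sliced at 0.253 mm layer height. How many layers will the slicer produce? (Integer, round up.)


Layers = ceil(171.4/0.253) = 678


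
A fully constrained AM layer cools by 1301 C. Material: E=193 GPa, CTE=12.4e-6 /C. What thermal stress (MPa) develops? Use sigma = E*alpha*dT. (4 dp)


sigma = 193*1000 * 12.4e-6 * 1301 = 3113.5532 MPa


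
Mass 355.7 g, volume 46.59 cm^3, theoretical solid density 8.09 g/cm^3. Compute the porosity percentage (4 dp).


rho_part = 355.7 / 46.59 = 7.63468555 g/cm^3
Porosity = (1 - 7.63468555/8.09)*100 = 5.6281 %


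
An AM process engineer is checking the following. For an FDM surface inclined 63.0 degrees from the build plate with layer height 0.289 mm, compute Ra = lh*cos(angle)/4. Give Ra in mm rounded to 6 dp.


Ra = 0.289 * cos(63.0) / 4 = 0.032801 mm


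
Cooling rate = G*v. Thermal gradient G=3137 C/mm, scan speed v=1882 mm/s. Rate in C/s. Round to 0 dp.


CR = 3137 * 1882 = 5903834 C/s


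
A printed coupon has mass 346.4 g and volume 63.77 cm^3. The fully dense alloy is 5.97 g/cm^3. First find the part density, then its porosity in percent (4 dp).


rho_part = 346.4 / 63.77 = 5.43202133 g/cm^3
Porosity = (1 - 5.43202133/5.97)*100 = 9.0114 %


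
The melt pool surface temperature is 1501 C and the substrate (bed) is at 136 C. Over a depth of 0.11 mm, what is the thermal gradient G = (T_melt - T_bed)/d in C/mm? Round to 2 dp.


G = (1501-136)/0.11 = 12409.09 C/mm


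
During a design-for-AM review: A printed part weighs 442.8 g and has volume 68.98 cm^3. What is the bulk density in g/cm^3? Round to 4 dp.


rho = 442.8 / 68.98 = 6.4193 g/cm^3


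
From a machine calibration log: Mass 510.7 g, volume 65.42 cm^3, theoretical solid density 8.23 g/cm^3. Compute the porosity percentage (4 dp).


rho_part = 510.7 / 65.42 = 7.8064812 g/cm^3
Porosity = (1 - 7.8064812/8.23)*100 = 5.146 %


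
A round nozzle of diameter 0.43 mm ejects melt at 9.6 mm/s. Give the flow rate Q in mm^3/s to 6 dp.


A = pi*(0.43/2)^2 = 0.14522012 mm^2
Q = 0.14522012 * 9.6 = 1.394113 mm^3/s


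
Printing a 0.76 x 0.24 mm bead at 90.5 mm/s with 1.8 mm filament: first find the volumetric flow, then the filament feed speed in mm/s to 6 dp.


Q = 0.76 * 0.24 * 90.5 = 16.5072 mm^3/s
A_fil = pi*(1.8/2)^2 = 2.54469005 mm^2
v_feed = 16.5072 / 2.54469005 = 6.48692 mm/s


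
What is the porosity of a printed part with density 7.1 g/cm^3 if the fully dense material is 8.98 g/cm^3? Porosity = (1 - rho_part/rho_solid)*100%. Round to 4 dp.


Porosity = (1-7.1/8.98)*100 = 20.9354 %


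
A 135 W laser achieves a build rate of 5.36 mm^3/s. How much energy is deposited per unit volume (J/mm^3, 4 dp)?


SE = 135 / 5.36 = 25.1866 J/mm^3


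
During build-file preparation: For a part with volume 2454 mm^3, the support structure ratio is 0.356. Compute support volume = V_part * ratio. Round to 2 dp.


V_support = 2454 * 0.356 = 873.62 mm^3


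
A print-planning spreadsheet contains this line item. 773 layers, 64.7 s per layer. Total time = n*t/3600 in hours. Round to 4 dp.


t = 773 * 64.7 / 3600 = 13.8925 hrs


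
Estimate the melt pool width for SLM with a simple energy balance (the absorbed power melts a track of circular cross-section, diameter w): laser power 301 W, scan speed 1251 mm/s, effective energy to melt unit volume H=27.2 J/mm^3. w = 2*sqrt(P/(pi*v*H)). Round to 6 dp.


w = 2*sqrt(301/(pi*1251*27.2)) = 0.106127 mm


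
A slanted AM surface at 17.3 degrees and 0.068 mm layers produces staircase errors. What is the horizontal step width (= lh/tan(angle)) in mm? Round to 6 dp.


step = 0.068 / tan(17.3) = 0.218323 mm


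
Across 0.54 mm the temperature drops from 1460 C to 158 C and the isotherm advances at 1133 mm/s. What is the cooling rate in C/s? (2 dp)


G = (1460-158)/0.54 = 2411.11111111 C/mm
CR = 2411.11111111 * 1133 = 2731788.89 C/s


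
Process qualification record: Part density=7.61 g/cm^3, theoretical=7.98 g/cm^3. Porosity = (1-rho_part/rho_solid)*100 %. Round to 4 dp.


Porosity = (1-7.61/7.98)*100 = 4.6366 %


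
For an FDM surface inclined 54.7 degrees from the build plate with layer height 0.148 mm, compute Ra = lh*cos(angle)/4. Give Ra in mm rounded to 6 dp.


Ra = 0.148 * cos(54.7) / 4 = 0.021381 mm


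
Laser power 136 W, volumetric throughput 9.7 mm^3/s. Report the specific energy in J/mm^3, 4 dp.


SE = 136 / 9.7 = 14.0206 J/mm^3


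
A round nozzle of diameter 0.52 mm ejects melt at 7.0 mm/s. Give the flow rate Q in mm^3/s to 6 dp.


A = pi*(0.52/2)^2 = 0.21237166 mm^2
Q = 0.21237166 * 7.0 = 1.486602 mm^3/s


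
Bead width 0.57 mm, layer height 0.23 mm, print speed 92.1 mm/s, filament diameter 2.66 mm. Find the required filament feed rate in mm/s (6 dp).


Q = 0.57 * 0.23 * 92.1 = 12.07431 mm^3/s
A_fil = pi*(2.66/2)^2 = 5.55716324 mm^2
v_feed = 12.07431 / 5.55716324 = 2.172747 mm/s


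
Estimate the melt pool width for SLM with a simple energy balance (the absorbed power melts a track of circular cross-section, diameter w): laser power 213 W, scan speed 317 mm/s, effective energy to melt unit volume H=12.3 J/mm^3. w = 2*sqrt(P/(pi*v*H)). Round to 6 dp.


w = 2*sqrt(213/(pi*317*12.3)) = 0.263732 mm


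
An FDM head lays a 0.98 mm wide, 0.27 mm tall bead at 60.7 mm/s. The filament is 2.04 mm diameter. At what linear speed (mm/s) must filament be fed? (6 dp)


Q = 0.98 * 0.27 * 60.7 = 16.06122 mm^3/s
A_fil = pi*(2.04/2)^2 = 3.268513 mm^2
v_feed = 16.06122 / 3.268513 = 4.913923 mm/s


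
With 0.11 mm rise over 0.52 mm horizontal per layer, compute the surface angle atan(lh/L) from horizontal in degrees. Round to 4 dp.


angle = atan(0.11/0.52) = 11.9442 degrees


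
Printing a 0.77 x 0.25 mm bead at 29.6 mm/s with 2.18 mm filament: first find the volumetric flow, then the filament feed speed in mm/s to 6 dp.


Q = 0.77 * 0.25 * 29.6 = 5.698 mm^3/s
A_fil = pi*(2.18/2)^2 = 3.73252623 mm^2
v_feed = 5.698 / 3.73252623 = 1.52658 mm/s


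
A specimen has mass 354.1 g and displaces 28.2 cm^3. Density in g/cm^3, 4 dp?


rho = 354.1 / 28.2 = 12.5567 g/cm^3


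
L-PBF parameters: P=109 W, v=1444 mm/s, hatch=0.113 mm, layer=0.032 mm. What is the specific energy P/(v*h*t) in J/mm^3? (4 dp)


Build rate = 1444 * 0.113 * 0.032 = 5.221504 mm^3/s
SE = 109 / 5.221504 = 20.8752 J/mm^3


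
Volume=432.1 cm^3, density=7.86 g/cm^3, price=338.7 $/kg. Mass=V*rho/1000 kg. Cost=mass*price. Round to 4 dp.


Mass = 432.1*7.86/1000 = 3.396306 kg
Cost = 3.396306 * 338.7 = 1150.3288 $


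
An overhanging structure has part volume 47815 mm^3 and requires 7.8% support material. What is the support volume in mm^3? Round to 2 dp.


V_support = 47815 * 0.078 = 3729.57 mm^3


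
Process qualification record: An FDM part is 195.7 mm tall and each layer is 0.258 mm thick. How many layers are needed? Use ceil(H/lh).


Layers = ceil(195.7/0.258) = 759


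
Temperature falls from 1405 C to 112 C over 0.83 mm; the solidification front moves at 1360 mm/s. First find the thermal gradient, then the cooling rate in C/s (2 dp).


G = (1405-112)/0.83 = 1557.8313253 C/mm
CR = 1557.8313253 * 1360 = 2118650.6 C/s


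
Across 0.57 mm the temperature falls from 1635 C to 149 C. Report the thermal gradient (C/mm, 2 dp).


G = (1635-149)/0.57 = 2607.02 C/mm


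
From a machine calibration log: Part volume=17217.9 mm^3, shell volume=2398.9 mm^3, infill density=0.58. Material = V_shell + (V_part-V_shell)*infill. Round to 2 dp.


V_infill = (17217.9 - 2398.9) * 0.58 = 8595.02
V_total = 2398.9 + 8595.02 = 10993.92 mm^3


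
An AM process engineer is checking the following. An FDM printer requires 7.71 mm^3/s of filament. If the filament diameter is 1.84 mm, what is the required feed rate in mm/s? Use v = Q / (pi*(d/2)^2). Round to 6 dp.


A = pi*(1.84/2)^2 = 2.659044
v = 7.71 / 2.659044 = 2.899538 mm/s


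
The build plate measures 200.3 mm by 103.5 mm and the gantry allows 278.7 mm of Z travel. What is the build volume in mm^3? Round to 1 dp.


V = 200.3 * 103.5 * 278.7 = 5777743.6 mm^3


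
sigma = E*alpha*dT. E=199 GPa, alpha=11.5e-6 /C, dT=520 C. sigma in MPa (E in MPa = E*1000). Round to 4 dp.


sigma = 199*1000 * 11.5e-6 * 520 = 1190.02 MPa


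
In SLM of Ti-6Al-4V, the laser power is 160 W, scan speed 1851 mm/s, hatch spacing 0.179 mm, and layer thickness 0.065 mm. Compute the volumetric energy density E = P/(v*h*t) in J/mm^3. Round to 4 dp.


E = 160 / (1851*0.179*0.065) = 7.4293 J/mm^3


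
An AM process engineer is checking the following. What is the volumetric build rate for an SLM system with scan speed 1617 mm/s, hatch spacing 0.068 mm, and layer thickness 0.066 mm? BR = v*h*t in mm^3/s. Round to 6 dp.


Rate = 1617 * 0.068 * 0.066 = 7.257096 mm^3/s


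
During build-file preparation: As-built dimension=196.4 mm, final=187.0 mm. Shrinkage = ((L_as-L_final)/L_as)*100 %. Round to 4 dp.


Shrinkage = ((196.4-187.0)/196.4)*100 = 4.7862 %


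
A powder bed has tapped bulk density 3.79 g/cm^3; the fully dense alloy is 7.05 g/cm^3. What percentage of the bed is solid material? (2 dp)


Packing = (3.79/7.05)*100 = 53.76 %


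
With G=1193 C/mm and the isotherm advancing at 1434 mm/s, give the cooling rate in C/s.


CR = 1193 * 1434 = 1710762 C/s


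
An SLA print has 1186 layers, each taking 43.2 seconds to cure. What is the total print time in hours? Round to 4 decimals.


t = 1186 * 43.2 / 3600 = 14.232 hrs


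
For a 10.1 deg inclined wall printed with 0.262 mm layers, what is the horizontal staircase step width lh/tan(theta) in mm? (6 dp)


step = 0.262 / tan(10.1) = 1.47086 mm


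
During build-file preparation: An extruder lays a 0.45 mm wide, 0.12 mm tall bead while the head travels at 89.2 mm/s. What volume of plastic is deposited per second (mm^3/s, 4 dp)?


Rate = 0.45 * 0.12 * 89.2 = 4.8168 mm^3/s


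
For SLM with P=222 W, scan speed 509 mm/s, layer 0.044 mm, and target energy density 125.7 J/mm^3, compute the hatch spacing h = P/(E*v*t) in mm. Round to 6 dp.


h = 222 / (125.7*509*0.044) = 0.078858 mm


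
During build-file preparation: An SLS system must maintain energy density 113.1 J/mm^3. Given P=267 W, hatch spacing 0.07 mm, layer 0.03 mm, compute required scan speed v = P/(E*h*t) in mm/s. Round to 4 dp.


v = 267 / (113.1*0.07*0.03) = 1124.1632 mm/s


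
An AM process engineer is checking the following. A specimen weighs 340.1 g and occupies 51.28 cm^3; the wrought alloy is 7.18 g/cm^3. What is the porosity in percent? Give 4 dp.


rho_part = 340.1 / 51.28 = 6.63221529 g/cm^3
Porosity = (1 - 6.63221529/7.18)*100 = 7.6293 %


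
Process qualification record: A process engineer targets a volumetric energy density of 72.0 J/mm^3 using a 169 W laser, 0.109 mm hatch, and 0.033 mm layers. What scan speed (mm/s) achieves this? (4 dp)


v = 169 / (72.0*0.109*0.033) = 652.55 mm/s


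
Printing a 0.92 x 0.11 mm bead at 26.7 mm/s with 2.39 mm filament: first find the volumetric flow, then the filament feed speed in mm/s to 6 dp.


Q = 0.92 * 0.11 * 26.7 = 2.70204 mm^3/s
A_fil = pi*(2.39/2)^2 = 4.48627285 mm^2
v_feed = 2.70204 / 4.48627285 = 0.602291 mm/s


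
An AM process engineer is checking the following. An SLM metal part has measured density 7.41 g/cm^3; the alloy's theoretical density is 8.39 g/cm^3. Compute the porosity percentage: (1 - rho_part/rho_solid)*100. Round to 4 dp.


Porosity = (1-7.41/8.39)*100 = 11.6806 %


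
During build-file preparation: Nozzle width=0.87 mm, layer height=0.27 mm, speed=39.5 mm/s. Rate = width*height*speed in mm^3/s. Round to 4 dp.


Rate = 0.87 * 0.27 * 39.5 = 9.2786 mm^3/s


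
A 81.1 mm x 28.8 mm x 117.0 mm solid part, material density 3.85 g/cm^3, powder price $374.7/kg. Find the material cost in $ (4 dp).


V = 81.1 * 28.8 * 117.0 = 273274.56 mm^3 = 273.27456 cm^3
Mass = 273.27456 * 3.85 / 1000 = 1.05210706 kg
Cost = 1.05210706 * 374.7 = 394.2245 $


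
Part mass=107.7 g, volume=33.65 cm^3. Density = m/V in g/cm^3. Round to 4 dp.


rho = 107.7 / 33.65 = 3.2006 g/cm^3


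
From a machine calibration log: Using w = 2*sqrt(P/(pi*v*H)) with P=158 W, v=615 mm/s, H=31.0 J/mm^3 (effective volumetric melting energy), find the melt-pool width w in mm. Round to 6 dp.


w = 2*sqrt(158/(pi*615*31.0)) = 0.102722 mm


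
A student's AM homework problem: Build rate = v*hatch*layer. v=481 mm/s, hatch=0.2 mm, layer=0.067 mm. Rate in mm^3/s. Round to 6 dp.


Rate = 481 * 0.2 * 0.067 = 6.4454 mm^3/s


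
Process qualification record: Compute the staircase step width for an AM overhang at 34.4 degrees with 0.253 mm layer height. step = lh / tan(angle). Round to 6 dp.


step = 0.253 / tan(34.4) = 0.369497 mm


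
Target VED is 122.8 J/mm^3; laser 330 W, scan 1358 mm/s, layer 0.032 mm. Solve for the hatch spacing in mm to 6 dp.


h = 330 / (122.8*1358*0.032) = 0.061839 mm


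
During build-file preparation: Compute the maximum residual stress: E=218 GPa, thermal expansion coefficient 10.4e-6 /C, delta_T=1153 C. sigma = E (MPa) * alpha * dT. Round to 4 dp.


sigma = 218*1000 * 10.4e-6 * 1153 = 2614.0816 MPa


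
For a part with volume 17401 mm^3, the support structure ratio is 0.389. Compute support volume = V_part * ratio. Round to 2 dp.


V_support = 17401 * 0.389 = 6768.99 mm^3


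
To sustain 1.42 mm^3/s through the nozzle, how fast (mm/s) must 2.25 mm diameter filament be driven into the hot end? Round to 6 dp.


A = pi*(2.25/2)^2 = 3.976078
v = 1.42 / 3.976078 = 0.357136 mm/s


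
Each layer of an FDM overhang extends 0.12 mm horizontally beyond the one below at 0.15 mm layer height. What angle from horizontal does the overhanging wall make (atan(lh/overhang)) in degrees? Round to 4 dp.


angle = atan(0.15/0.12) = 51.3402 degrees


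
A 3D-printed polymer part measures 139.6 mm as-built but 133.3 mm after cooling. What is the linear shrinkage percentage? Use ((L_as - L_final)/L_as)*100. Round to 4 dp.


Shrinkage = ((139.6-133.3)/139.6)*100 = 4.5129 %


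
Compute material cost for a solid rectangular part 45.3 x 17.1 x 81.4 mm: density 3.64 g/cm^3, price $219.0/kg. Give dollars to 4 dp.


V = 45.3 * 17.1 * 81.4 = 63054.882 mm^3 = 63.054882 cm^3
Mass = 63.054882 * 3.64 / 1000 = 0.22951977 kg
Cost = 0.22951977 * 219.0 = 50.2648 $


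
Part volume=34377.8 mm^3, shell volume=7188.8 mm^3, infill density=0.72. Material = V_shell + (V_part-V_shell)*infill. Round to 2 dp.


V_infill = (34377.8 - 7188.8) * 0.72 = 19576.08
V_total = 7188.8 + 19576.08 = 26764.88 mm^3


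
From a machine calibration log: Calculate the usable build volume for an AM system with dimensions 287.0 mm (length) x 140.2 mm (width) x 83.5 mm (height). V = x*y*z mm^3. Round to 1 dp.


V = 287.0 * 140.2 * 83.5 = 3359822.9 mm^3


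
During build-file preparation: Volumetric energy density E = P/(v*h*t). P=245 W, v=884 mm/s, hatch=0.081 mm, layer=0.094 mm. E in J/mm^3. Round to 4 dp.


E = 245 / (884*0.081*0.094) = 36.4 J/mm^3


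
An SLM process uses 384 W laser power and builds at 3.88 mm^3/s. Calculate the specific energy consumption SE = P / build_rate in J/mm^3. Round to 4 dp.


SE = 384 / 3.88 = 98.9691 J/mm^3


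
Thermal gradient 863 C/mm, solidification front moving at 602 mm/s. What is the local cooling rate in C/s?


CR = 863 * 602 = 519526 C/s


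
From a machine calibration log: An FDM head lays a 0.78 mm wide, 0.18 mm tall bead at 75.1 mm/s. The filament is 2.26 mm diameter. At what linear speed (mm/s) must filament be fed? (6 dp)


Q = 0.78 * 0.18 * 75.1 = 10.54404 mm^3/s
A_fil = pi*(2.26/2)^2 = 4.01149966 mm^2
v_feed = 10.54404 / 4.01149966 = 2.628453 mm/s


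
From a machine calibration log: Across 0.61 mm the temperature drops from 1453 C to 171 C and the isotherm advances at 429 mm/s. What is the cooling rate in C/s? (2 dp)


G = (1453-171)/0.61 = 2101.63934426 C/mm
CR = 2101.63934426 * 429 = 901603.28 C/s


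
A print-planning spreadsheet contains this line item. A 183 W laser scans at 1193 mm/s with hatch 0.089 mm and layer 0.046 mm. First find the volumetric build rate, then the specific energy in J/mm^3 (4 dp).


Build rate = 1193 * 0.089 * 0.046 = 4.884142 mm^3/s
SE = 183 / 4.884142 = 37.4682 J/mm^3


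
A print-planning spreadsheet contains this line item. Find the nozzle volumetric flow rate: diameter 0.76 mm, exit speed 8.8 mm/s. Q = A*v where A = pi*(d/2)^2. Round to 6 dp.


A = pi*(0.76/2)^2 = 0.45364598 mm^2
Q = 0.45364598 * 8.8 = 3.992085 mm^3/s


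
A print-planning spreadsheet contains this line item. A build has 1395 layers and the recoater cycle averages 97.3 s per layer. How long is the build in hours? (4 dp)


t = 1395 * 97.3 / 3600 = 37.7038 hrs


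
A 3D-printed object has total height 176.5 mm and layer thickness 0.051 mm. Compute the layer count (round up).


Layers = ceil(176.5/0.051) = 3461


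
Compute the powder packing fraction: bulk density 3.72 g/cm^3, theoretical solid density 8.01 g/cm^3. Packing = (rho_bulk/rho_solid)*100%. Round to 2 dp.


Packing = (3.72/8.01)*100 = 46.44 %


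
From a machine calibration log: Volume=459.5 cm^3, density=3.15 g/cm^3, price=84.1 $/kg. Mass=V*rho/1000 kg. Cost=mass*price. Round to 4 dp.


Mass = 459.5*3.15/1000 = 1.447425 kg
Cost = 1.447425 * 84.1 = 121.7284 $


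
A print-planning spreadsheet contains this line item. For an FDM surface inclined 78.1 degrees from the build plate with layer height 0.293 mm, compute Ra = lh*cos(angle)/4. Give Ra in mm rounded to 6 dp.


Ra = 0.293 * cos(78.1) / 4 = 0.015104 mm


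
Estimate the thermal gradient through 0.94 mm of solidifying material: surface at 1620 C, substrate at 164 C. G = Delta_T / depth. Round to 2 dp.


G = (1620-164)/0.94 = 1548.94 C/mm


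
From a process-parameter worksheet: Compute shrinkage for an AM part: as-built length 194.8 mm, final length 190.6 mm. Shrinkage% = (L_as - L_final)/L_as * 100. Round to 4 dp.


Shrinkage = ((194.8-190.6)/194.8)*100 = 2.1561 %


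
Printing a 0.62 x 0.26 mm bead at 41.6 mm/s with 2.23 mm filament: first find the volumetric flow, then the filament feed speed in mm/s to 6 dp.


Q = 0.62 * 0.26 * 41.6 = 6.70592 mm^3/s
A_fil = pi*(2.23/2)^2 = 3.90570653 mm^2
v_feed = 6.70592 / 3.90570653 = 1.716954 mm/s


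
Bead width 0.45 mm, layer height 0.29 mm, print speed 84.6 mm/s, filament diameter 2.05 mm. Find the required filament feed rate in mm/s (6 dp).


Q = 0.45 * 0.29 * 84.6 = 11.0403 mm^3/s
A_fil = pi*(2.05/2)^2 = 3.30063578 mm^2
v_feed = 11.0403 / 3.30063578 = 3.344901 mm/s


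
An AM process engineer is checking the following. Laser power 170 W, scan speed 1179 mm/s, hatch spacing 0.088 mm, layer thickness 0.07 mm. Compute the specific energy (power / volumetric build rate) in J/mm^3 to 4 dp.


Build rate = 1179 * 0.088 * 0.07 = 7.26264 mm^3/s
SE = 170 / 7.26264 = 23.4075 J/mm^3


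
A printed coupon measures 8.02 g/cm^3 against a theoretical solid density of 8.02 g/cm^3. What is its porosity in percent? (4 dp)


Porosity = (1-8.02/8.02)*100 = 0.0 %


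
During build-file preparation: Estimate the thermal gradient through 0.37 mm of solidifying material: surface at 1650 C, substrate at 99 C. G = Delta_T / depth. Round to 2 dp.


G = (1650-99)/0.37 = 4191.89 C/mm


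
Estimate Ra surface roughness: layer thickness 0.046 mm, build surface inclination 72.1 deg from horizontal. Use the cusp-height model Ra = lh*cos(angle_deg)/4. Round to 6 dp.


Ra = 0.046 * cos(72.1) / 4 = 0.003535 mm


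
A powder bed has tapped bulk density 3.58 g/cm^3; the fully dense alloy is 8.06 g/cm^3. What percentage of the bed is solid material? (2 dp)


Packing = (3.58/8.06)*100 = 44.42 %


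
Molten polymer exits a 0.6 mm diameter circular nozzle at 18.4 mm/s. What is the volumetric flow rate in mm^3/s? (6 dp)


A = pi*(0.6/2)^2 = 0.28274334 mm^2
Q = 0.28274334 * 18.4 = 5.202477 mm^3/s


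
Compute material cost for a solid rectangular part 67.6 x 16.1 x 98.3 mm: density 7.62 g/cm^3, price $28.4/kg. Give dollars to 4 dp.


V = 67.6 * 16.1 * 98.3 = 106985.788 mm^3 = 106.985788 cm^3
Mass = 106.985788 * 7.62 / 1000 = 0.8152317 kg
Cost = 0.8152317 * 28.4 = 23.1526 $


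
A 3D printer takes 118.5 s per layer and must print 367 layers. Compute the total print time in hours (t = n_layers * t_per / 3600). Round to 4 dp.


t = 367 * 118.5 / 3600 = 12.0804 hrs


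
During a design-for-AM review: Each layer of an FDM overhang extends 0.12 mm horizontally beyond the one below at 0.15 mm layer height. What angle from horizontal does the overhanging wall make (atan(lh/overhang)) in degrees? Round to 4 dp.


angle = atan(0.15/0.12) = 51.3402 degrees


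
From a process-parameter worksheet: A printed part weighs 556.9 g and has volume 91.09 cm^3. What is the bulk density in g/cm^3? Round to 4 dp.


rho = 556.9 / 91.09 = 6.1137 g/cm^3


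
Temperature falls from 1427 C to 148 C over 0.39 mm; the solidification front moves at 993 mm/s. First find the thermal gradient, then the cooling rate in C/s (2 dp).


G = (1427-148)/0.39 = 3279.48717949 C/mm
CR = 3279.48717949 * 993 = 3256530.77 C/s


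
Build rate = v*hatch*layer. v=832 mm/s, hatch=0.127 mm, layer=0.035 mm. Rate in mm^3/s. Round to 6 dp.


Rate = 832 * 0.127 * 0.035 = 3.69824 mm^3/s


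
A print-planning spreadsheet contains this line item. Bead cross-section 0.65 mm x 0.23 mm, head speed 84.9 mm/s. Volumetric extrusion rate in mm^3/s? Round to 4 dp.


Rate = 0.65 * 0.23 * 84.9 = 12.6926 mm^3/s


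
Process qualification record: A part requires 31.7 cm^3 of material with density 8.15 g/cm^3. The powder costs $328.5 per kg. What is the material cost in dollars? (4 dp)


Mass = 31.7*8.15/1000 = 0.258355 kg
Cost = 0.258355 * 328.5 = 84.8696 $


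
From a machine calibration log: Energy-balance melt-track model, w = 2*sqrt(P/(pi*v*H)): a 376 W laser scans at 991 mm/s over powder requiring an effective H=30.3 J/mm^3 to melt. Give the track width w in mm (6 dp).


w = 2*sqrt(376/(pi*991*30.3)) = 0.126267 mm


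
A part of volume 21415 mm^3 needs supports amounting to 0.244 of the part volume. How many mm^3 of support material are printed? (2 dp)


V_support = 21415 * 0.244 = 5225.26 mm^3


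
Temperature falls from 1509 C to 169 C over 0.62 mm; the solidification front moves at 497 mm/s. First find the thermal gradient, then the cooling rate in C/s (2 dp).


G = (1509-169)/0.62 = 2161.29032258 C/mm
CR = 2161.29032258 * 497 = 1074161.29 C/s


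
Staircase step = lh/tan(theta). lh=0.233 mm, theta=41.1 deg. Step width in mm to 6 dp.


step = 0.233 / tan(41.1) = 0.267093 mm


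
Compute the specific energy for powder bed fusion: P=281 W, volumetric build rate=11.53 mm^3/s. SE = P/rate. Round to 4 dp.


SE = 281 / 11.53 = 24.3712 J/mm^3


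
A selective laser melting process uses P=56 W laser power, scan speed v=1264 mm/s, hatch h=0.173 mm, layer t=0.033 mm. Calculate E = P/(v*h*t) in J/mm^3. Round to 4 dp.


E = 56 / (1264*0.173*0.033) = 7.7603 J/mm^3


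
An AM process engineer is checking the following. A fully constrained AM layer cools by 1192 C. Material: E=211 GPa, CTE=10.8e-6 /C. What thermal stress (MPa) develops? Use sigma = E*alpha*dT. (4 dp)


sigma = 211*1000 * 10.8e-6 * 1192 = 2716.3296 MPa


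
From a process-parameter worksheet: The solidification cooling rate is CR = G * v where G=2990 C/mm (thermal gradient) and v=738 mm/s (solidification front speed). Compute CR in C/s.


CR = 2990 * 738 = 2206620 C/s


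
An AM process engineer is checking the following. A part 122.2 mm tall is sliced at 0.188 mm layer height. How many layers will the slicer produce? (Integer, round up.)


Layers = ceil(122.2/0.188) = 650


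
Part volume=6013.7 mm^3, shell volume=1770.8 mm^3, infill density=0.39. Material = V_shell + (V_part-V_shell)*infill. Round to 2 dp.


V_infill = (6013.7 - 1770.8) * 0.39 = 1654.73
V_total = 1770.8 + 1654.73 = 3425.53 mm^3


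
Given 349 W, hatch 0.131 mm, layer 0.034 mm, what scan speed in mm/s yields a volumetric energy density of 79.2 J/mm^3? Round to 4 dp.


v = 349 / (79.2*0.131*0.034) = 989.3502 mm/s


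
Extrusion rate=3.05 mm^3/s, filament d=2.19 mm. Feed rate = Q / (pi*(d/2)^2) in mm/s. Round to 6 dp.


A = pi*(2.19/2)^2 = 3.766848
v = 3.05 / 3.766848 = 0.809696 mm/s


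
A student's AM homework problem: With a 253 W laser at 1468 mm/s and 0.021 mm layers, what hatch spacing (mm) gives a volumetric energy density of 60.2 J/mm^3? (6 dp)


h = 253 / (60.2*1468*0.021) = 0.136326 mm


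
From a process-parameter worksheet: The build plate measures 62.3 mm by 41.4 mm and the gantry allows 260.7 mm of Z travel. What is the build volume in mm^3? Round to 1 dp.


V = 62.3 * 41.4 * 260.7 = 672402.7 mm^3


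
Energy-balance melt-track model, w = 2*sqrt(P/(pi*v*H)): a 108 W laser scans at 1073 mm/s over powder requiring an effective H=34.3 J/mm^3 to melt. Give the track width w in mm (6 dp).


w = 2*sqrt(108/(pi*1073*34.3)) = 0.061125 mm


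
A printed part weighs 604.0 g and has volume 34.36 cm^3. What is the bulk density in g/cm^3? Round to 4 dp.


rho = 604.0 / 34.36 = 17.5786 g/cm^3


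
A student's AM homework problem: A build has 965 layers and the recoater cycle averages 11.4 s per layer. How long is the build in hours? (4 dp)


t = 965 * 11.4 / 3600 = 3.0558 hrs


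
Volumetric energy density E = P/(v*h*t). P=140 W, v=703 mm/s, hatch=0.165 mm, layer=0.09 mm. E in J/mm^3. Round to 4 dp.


E = 140 / (703*0.165*0.09) = 13.4105 J/mm^3


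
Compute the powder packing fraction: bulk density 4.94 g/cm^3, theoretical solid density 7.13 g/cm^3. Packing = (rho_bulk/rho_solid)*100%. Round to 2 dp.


Packing = (4.94/7.13)*100 = 69.28 %


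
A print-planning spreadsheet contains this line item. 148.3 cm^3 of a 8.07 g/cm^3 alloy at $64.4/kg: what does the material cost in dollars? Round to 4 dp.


Mass = 148.3*8.07/1000 = 1.196781 kg
Cost = 1.196781 * 64.4 = 77.0727 $


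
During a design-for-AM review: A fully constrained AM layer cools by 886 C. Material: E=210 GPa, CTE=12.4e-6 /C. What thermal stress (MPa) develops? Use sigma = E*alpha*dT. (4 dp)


sigma = 210*1000 * 12.4e-6 * 886 = 2307.144 MPa


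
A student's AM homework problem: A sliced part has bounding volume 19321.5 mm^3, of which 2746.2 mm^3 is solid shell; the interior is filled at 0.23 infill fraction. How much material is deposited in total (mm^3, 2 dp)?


V_infill = (19321.5 - 2746.2) * 0.23 = 3812.32
V_total = 2746.2 + 3812.32 = 6558.52 mm^3


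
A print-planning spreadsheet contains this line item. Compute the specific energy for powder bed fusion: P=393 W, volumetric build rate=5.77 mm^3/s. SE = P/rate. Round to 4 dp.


SE = 393 / 5.77 = 68.1109 J/mm^3


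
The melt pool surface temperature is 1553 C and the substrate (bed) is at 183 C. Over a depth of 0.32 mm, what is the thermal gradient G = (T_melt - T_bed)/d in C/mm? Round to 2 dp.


G = (1553-183)/0.32 = 4281.25 C/mm


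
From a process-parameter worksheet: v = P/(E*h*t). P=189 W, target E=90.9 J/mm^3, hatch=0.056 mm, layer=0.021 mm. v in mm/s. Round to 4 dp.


v = 189 / (90.9*0.056*0.021) = 1768.0339 mm/s


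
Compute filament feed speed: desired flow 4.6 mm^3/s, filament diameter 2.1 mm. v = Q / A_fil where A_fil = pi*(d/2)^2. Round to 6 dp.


A = pi*(2.1/2)^2 = 3.463606
v = 4.6 / 3.463606 = 1.328096 mm/s


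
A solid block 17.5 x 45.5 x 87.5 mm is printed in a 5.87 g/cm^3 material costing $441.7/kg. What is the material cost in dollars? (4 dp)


V = 17.5 * 45.5 * 87.5 = 69671.875 mm^3 = 69.671875 cm^3
Mass = 69.671875 * 5.87 / 1000 = 0.40897391 kg
Cost = 0.40897391 * 441.7 = 180.6438 $


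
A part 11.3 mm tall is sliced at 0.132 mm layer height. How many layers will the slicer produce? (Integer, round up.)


Layers = ceil(11.3/0.132) = 86


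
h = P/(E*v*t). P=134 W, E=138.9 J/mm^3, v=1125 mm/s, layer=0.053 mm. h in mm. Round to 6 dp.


h = 134 / (138.9*1125*0.053) = 0.01618 mm


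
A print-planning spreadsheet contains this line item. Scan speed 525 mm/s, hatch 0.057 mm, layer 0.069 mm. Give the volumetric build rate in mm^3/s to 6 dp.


Rate = 525 * 0.057 * 0.069 = 2.064825 mm^3/s


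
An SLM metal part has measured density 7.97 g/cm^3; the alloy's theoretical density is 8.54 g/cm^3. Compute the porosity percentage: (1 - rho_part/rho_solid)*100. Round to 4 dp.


Porosity = (1-7.97/8.54)*100 = 6.6745 %


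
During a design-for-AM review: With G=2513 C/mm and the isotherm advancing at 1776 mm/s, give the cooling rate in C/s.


CR = 2513 * 1776 = 4463088 C/s


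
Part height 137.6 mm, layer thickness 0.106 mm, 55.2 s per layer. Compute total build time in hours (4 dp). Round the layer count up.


Layers = ceil(137.6/0.106) = 1299
t = 1299 * 55.2 / 3600 = 19.918 hrs


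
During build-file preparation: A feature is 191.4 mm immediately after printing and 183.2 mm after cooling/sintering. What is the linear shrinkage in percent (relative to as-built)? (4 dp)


Shrinkage = ((191.4-183.2)/191.4)*100 = 4.2842 %


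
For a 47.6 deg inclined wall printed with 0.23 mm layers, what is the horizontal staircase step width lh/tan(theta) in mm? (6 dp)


step = 0.23 / tan(47.6) = 0.210019 mm


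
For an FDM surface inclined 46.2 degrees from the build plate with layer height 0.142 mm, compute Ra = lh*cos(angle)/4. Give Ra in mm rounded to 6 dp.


Ra = 0.142 * cos(46.2) / 4 = 0.024571 mm


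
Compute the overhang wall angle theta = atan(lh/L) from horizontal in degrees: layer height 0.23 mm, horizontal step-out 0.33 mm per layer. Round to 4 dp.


angle = atan(0.23/0.33) = 34.8753 degrees


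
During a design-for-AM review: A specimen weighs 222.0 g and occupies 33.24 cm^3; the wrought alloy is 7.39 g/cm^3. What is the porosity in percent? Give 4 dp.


rho_part = 222.0 / 33.24 = 6.67870036 g/cm^3
Porosity = (1 - 6.67870036/7.39)*100 = 9.6252 %


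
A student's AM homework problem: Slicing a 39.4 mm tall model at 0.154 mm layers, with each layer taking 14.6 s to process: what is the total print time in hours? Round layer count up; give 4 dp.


Layers = ceil(39.4/0.154) = 256
t = 256 * 14.6 / 3600 = 1.0382 hrs


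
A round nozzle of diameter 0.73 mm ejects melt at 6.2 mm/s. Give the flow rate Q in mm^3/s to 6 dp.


A = pi*(0.73/2)^2 = 0.41853868 mm^2
Q = 0.41853868 * 6.2 = 2.59494 mm^3/s


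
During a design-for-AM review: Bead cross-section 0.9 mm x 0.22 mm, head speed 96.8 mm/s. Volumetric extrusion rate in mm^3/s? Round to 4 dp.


Rate = 0.9 * 0.22 * 96.8 = 19.1664 mm^3/s


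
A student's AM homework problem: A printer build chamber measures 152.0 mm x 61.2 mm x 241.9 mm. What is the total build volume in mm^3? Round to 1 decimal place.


V = 152.0 * 61.2 * 241.9 = 2250250.6 mm^3


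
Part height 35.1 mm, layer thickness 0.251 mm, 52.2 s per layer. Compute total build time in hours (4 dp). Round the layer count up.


Layers = ceil(35.1/0.251) = 140
t = 140 * 52.2 / 3600 = 2.03 hrs


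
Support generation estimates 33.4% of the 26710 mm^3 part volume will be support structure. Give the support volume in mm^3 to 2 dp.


V_support = 26710 * 0.334 = 8921.14 mm^3


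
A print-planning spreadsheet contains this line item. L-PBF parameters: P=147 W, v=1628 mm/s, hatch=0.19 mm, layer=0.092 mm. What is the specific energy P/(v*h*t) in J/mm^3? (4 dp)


Build rate = 1628 * 0.19 * 0.092 = 28.45744 mm^3/s
SE = 147 / 28.45744 = 5.1656 J/mm^3


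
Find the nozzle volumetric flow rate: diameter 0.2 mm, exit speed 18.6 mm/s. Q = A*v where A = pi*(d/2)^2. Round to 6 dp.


A = pi*(0.2/2)^2 = 0.03141593 mm^2
Q = 0.03141593 * 18.6 = 0.584336 mm^3/s


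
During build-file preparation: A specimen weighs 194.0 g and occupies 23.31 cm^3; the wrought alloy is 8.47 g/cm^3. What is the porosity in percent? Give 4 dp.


rho_part = 194.0 / 23.31 = 8.32260832 g/cm^3
Porosity = (1 - 8.32260832/8.47)*100 = 1.7402 %


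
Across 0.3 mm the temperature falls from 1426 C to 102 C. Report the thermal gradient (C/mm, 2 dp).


G = (1426-102)/0.3 = 4413.33 C/mm


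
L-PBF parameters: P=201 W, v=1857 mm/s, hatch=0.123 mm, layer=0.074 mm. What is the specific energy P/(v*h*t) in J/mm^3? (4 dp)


Build rate = 1857 * 0.123 * 0.074 = 16.902414 mm^3/s
SE = 201 / 16.902414 = 11.8918 J/mm^3


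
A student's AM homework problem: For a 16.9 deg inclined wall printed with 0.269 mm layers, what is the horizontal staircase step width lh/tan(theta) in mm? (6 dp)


step = 0.269 / tan(16.9) = 0.885383 mm


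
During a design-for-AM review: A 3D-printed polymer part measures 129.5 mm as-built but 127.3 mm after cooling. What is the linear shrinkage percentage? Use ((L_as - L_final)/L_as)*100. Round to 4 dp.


Shrinkage = ((129.5-127.3)/129.5)*100 = 1.6988 %


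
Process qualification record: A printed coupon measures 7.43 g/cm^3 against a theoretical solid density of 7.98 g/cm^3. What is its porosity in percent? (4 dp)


Porosity = (1-7.43/7.98)*100 = 6.8922 %


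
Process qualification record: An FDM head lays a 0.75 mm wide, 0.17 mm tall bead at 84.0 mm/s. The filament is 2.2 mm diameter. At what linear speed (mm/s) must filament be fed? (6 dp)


Q = 0.75 * 0.17 * 84.0 = 10.71 mm^3/s
A_fil = pi*(2.2/2)^2 = 3.80132711 mm^2
v_feed = 10.71 / 3.80132711 = 2.817437 mm/s


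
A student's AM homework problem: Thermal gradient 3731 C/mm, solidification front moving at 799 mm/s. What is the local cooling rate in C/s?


CR = 3731 * 799 = 2981069 C/s


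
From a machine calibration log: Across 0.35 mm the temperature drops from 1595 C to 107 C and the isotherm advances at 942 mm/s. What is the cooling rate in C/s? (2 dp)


G = (1595-107)/0.35 = 4251.42857143 C/mm
CR = 4251.42857143 * 942 = 4004845.71 C/s


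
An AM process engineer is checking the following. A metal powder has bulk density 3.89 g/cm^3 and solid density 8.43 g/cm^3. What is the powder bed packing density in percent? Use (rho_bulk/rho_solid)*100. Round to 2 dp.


Packing = (3.89/8.43)*100 = 46.14 %


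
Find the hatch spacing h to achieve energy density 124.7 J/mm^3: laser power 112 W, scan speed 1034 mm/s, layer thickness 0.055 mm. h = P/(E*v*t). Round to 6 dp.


h = 112 / (124.7*1034*0.055) = 0.015793 mm


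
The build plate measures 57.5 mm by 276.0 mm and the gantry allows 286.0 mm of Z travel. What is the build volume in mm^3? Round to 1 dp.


V = 57.5 * 276.0 * 286.0 = 4538820.0 mm^3


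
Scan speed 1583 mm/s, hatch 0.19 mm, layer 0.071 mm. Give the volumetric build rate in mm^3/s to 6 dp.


Rate = 1583 * 0.19 * 0.071 = 21.35467 mm^3/s


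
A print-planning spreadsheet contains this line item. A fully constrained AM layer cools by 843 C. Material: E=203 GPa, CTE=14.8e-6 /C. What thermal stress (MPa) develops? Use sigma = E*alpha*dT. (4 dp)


sigma = 203*1000 * 14.8e-6 * 843 = 2532.7092 MPa


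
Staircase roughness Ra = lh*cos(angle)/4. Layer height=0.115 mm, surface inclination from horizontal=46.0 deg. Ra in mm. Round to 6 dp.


Ra = 0.115 * cos(46.0) / 4 = 0.019971 mm


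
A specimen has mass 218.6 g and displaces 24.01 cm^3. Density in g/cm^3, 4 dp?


rho = 218.6 / 24.01 = 9.1045 g/cm^3


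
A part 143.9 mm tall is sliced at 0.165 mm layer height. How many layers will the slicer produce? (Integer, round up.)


Layers = ceil(143.9/0.165) = 873


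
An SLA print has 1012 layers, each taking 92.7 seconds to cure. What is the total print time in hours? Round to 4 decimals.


t = 1012 * 92.7 / 3600 = 26.059 hrs


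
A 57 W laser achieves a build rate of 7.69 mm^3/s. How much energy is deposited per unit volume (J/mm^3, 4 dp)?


SE = 57 / 7.69 = 7.4122 J/mm^3


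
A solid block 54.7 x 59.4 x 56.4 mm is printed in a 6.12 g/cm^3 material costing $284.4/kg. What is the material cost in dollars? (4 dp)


V = 54.7 * 59.4 * 56.4 = 183253.752 mm^3 = 183.253752 cm^3
Mass = 183.253752 * 6.12 / 1000 = 1.12151296 kg
Cost = 1.12151296 * 284.4 = 318.9583 $


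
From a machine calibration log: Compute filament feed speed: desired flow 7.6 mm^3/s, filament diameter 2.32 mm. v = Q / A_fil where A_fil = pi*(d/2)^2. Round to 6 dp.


A = pi*(2.32/2)^2 = 4.227327
v = 7.6 / 4.227327 = 1.797826 mm/s
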